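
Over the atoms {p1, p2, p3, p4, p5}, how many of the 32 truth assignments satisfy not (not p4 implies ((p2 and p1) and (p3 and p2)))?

14

Initial set: {not (not p4 implies ((p2 and p1) and (p3 and p2)))}.
not (not p4 implies ((p2 and p1) and (p3 and p2))): α-rule — add not p4, not ((p2 and p1) and (p3 and p2)).
not ((p2 and p1) and (p3 and p2)): β-rule — branch into not (p2 and p1)  //  not (p3 and p2).
  branch 1 (add not (p2 and p1)):
    not (p2 and p1): β-rule — branch into not p2  //  not p1.
      branch 1.1 (add not p2):
        ○ open, literals {p2=false, p4=false}.
      branch 1.2 (add not p1):
        ○ open, literals {p1=false, p4=false}.
  branch 2 (add not (p3 and p2)):
    not (p3 and p2): β-rule — branch into not p3  //  not p2.
      branch 2.1 (add not p3):
        ○ open, literals {p3=false, p4=false}.
      branch 2.2 (add not p2):
        ○ open, literals {p2=false, p4=false}.
0 branches closed, 4 open.
Each open branch fixes some atoms; the unmentioned ones are free. Counting distinct full assignments: branch {p2=false, p4=false} (p1, p3, p5) contributes 8 new; branch {p1=false, p4=false} (p2, p3, p5) contributes 4 new; branch {p3=false, p4=false} (p1, p2, p5) contributes 2 new; branch {p2=false, p4=false} (p1, p3, p5) contributes 0 new. Total: 14.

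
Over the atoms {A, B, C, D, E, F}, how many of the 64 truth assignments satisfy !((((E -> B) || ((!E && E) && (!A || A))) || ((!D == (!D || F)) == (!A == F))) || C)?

4

Initial set: {T !((((E -> B) || ((!E && E) && (!A || A))) || ((!D == (!D || F)) == (!A == F))) || C)}.
T !((((E -> B) || ((!E && E) && (!A || A))) || ((!D == (!D || F)) == (!A == F))) || C): α-rule — add F (((E -> B) || ((!E && E) && (!A || A))) || ((!D == (!D || F)) == (!A == F))), F C.
F (((E -> B) || ((!E && E) && (!A || A))) || ((!D == (!D || F)) == (!A == F))): α-rule — add F ((E -> B) || ((!E && E) && (!A || A))), F ((!D == (!D || F)) == (!A == F)).
F ((E -> B) || ((!E && E) && (!A || A))): α-rule — add F (E -> B), F ((!E && E) && (!A || A)).
F (E -> B): α-rule — add T E, F B.
F ((!D == (!D || F)) == (!A == F)): β-rule — branch into T (!D == (!D || F)), F (!A == F)  //  F (!D == (!D || F)), T (!A == F).
  branch 1 (add T (!D == (!D || F)), F (!A == F)):
    F ((!E && E) && (!A || A)): β-rule — branch into F (!E && E)  //  F (!A || A).
      branch 1.1 (add F (!E && E)):
        T (!D == (!D || F)): β-rule — branch into T !D, T (!D || F)  //  F !D, F (!D || F).
          branch 1.1.1 (add T !D, T (!D || F)):
            F (!A == F): β-rule — branch into T !A, F F  //  F !A, T F.
              branch 1.1.1.1 (add T !A, F F):
                F (!E && E): β-rule — branch into F !E  //  F E.
                  branch 1.1.1.1.1 (add F !E):
                    T (!D || F): β-rule — branch into T !D  //  T F.
                      branch 1.1.1.1.1.1 (add T !D):
                        ○ open, literals {A=0, B=0, C=0, D=0, E=1, F=0}.
                      branch 1.1.1.1.1.2 (add T F):
                        × closes — contains both F and !F.
                  branch 1.1.1.1.2 (add F E):
                    × closes — contains both E and !E.
              branch 1.1.1.2 (add F !A, T F):
                F (!E && E): β-rule — branch into F !E  //  F E.
                  branch 1.1.1.2.1 (add F !E):
                    T (!D || F): β-rule — branch into T !D  //  T F.
                      branch 1.1.1.2.1.1 (add T !D):
                        ○ open, literals {A=1, B=0, C=0, D=0, E=1, F=1}.
                      branch 1.1.1.2.1.2 (add T F):
                        ○ open, literals {A=1, B=0, C=0, D=0, E=1, F=1}.
                  branch 1.1.1.2.2 (add F E):
                    × closes — contains both E and !E.
          branch 1.1.2 (add F !D, F (!D || F)):
            F (!D || F): α-rule — add F !D, F F.
            F (!A == F): β-rule — branch into T !A, F F  //  F !A, T F.
              branch 1.1.2.1 (add T !A, F F):
                F (!E && E): β-rule — branch into F !E  //  F E.
                  branch 1.1.2.1.1 (add F !E):
                    ○ open, literals {A=0, B=0, C=0, D=1, E=1, F=0}.
                  branch 1.1.2.1.2 (add F E):
                    × closes — contains both E and !E.
              branch 1.1.2.2 (add F !A, T F):
                × closes — contains both F and !F.
      branch 1.2 (add F (!A || A)):
        F (!A || A): α-rule — add F !A, F A.
        × closes — contains both A and !A.
  branch 2 (add F (!D == (!D || F)), T (!A == F)):
    F ((!E && E) && (!A || A)): β-rule — branch into F (!E && E)  //  F (!A || A).
      branch 2.1 (add F (!E && E)):
        F (!D == (!D || F)): β-rule — branch into T !D, F (!D || F)  //  F !D, T (!D || F).
          branch 2.1.1 (add T !D, F (!D || F)):
            F (!D || F): α-rule — add F !D, F F.
            × closes — contains both D and !D.
          branch 2.1.2 (add F !D, T (!D || F)):
            T (!A == F): β-rule — branch into T !A, T F  //  F !A, F F.
              branch 2.1.2.1 (add T !A, T F):
                F (!E && E): β-rule — branch into F !E  //  F E.
                  branch 2.1.2.1.1 (add F !E):
                    T (!D || F): β-rule — branch into T !D  //  T F.
                      branch 2.1.2.1.1.1 (add T !D):
                        × closes — contains both D and !D.
                      branch 2.1.2.1.1.2 (add T F):
                        ○ open, literals {A=0, B=0, C=0, D=1, E=1, F=1}.
                  branch 2.1.2.1.2 (add F E):
                    × closes — contains both E and !E.
              branch 2.1.2.2 (add F !A, F F):
                F (!E && E): β-rule — branch into F !E  //  F E.
                  branch 2.1.2.2.1 (add F !E):
                    T (!D || F): β-rule — branch into T !D  //  T F.
                      branch 2.1.2.2.1.1 (add T !D):
                        × closes — contains both D and !D.
                      branch 2.1.2.2.1.2 (add T F):
                        × closes — contains both F and !F.
                  branch 2.1.2.2.2 (add F E):
                    × closes — contains both E and !E.
      branch 2.2 (add F (!A || A)):
        F (!A || A): α-rule — add F !A, F A.
        × closes — contains both A and !A.
13 branches closed, 5 open.
Each open branch fixes some atoms; the unmentioned ones are free. Counting distinct full assignments: branch {A=0, B=0, C=0, D=0, E=1, F=0} (none free) contributes 1 new; branch {A=1, B=0, C=0, D=0, E=1, F=1} (none free) contributes 1 new; branch {A=1, B=0, C=0, D=0, E=1, F=1} (none free) contributes 0 new; branch {A=0, B=0, C=0, D=1, E=1, F=0} (none free) contributes 1 new; branch {A=0, B=0, C=0, D=1, E=1, F=1} (none free) contributes 1 new. Total: 4.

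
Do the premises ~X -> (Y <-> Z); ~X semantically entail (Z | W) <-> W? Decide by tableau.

No

Initial set: {(~X -> (Y <-> Z)); ~X; ~((Z | W) <-> W)}.
(~X -> (Y <-> Z)): β-rule — branch into ~~X  //  (Y <-> Z).
  branch 1 (add ~~X):
    × closes — contains both X and ~X.
  branch 2 (add (Y <-> Z)):
    ~((Z | W) <-> W): β-rule — branch into (Z | W), ~W  //  ~(Z | W), W.
      branch 2.1 (add (Z | W), ~W):
        (Y <-> Z): β-rule — branch into Y, Z  //  ~Y, ~Z.
          branch 2.1.1 (add Y, Z):
            (Z | W): β-rule — branch into Z  //  W.
              branch 2.1.1.1 (add Z):
                ○ open, literals {W=0, X=0, Y=1, Z=1}.
              branch 2.1.1.2 (add W):
                × closes — contains both W and ~W.
          branch 2.1.2 (add ~Y, ~Z):
            (Z | W): β-rule — branch into Z  //  W.
              branch 2.1.2.1 (add Z):
                × closes — contains both Z and ~Z.
              branch 2.1.2.2 (add W):
                × closes — contains both W and ~W.
      branch 2.2 (add ~(Z | W), W):
        ~(Z | W): α-rule — add ~Z, ~W.
        × closes — contains both W and ~W.
5 branches closed, 1 open.
An open branch gives a countermodel: W=0, X=0, Y=1, Z=1 (unmentioned atoms arbitrary); the premises hold there but the conclusion fails.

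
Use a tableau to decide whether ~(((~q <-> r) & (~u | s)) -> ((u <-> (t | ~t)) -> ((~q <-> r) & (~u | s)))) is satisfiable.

Initial set: {~(((~q <-> r) & (~u | s)) -> ((u <-> (t | ~t)) -> ((~q <-> r) & (~u | s))))}.
~(((~q <-> r) & (~u | s)) -> ((u <-> (t | ~t)) -> ((~q <-> r) & (~u | s)))): α-rule — add ((~q <-> r) & (~u | s)), ~((u <-> (t | ~t)) -> ((~q <-> r) & (~u | s))).
((~q <-> r) & (~u | s)): α-rule — add (~q <-> r), (~u | s).
~((u <-> (t | ~t)) -> ((~q <-> r) & (~u | s))): α-rule — add (u <-> (t | ~t)), ~((~q <-> r) & (~u | s)).
(~q <-> r): β-rule — branch into ~q, r  //  ~~q, ~r.
  branch 1 (add ~q, r):
    (~u | s): β-rule — branch into ~u  //  s.
      branch 1.1 (add ~u):
        (u <-> (t | ~t)): β-rule — branch into u, (t | ~t)  //  ~u, ~(t | ~t).
          branch 1.1.1 (add u, (t | ~t)):
            × closes — contains both u and ~u.
          branch 1.1.2 (add ~u, ~(t | ~t)):
            ~(t | ~t): α-rule — add ~t, ~~t.
            × closes — contains both t and ~t.
      branch 1.2 (add s):
        (u <-> (t | ~t)): β-rule — branch into u, (t | ~t)  //  ~u, ~(t | ~t).
          branch 1.2.1 (add u, (t | ~t)):
            ~((~q <-> r) & (~u | s)): β-rule — branch into ~(~q <-> r)  //  ~(~u | s).
              branch 1.2.1.1 (add ~(~q <-> r)):
                (t | ~t): β-rule — branch into t  //  ~t.
                  branch 1.2.1.1.1 (add t):
                    ~(~q <-> r): β-rule — branch into ~q, ~r  //  ~~q, r.
                      branch 1.2.1.1.1.1 (add ~q, ~r):
                        × closes — contains both r and ~r.
                      branch 1.2.1.1.1.2 (add ~~q, r):
                        × closes — contains both q and ~q.
                  branch 1.2.1.1.2 (add ~t):
                    ~(~q <-> r): β-rule — branch into ~q, ~r  //  ~~q, r.
                      branch 1.2.1.1.2.1 (add ~q, ~r):
                        × closes — contains both r and ~r.
                      branch 1.2.1.1.2.2 (add ~~q, r):
                        × closes — contains both q and ~q.
              branch 1.2.1.2 (add ~(~u | s)):
                ~(~u | s): α-rule — add ~~u, ~s.
                × closes — contains both s and ~s.
          branch 1.2.2 (add ~u, ~(t | ~t)):
            ~(t | ~t): α-rule — add ~t, ~~t.
            × closes — contains both t and ~t.
  branch 2 (add ~~q, ~r):
    (~u | s): β-rule — branch into ~u  //  s.
      branch 2.1 (add ~u):
        (u <-> (t | ~t)): β-rule — branch into u, (t | ~t)  //  ~u, ~(t | ~t).
          branch 2.1.1 (add u, (t | ~t)):
            × closes — contains both u and ~u.
          branch 2.1.2 (add ~u, ~(t | ~t)):
            ~(t | ~t): α-rule — add ~t, ~~t.
            × closes — contains both t and ~t.
      branch 2.2 (add s):
        (u <-> (t | ~t)): β-rule — branch into u, (t | ~t)  //  ~u, ~(t | ~t).
          branch 2.2.1 (add u, (t | ~t)):
            ~((~q <-> r) & (~u | s)): β-rule — branch into ~(~q <-> r)  //  ~(~u | s).
              branch 2.2.1.1 (add ~(~q <-> r)):
                (t | ~t): β-rule — branch into t  //  ~t.
                  branch 2.2.1.1.1 (add t):
                    ~(~q <-> r): β-rule — branch into ~q, ~r  //  ~~q, r.
                      branch 2.2.1.1.1.1 (add ~q, ~r):
                        × closes — contains both q and ~q.
                      branch 2.2.1.1.1.2 (add ~~q, r):
                        × closes — contains both r and ~r.
                  branch 2.2.1.1.2 (add ~t):
                    ~(~q <-> r): β-rule — branch into ~q, ~r  //  ~~q, r.
                      branch 2.2.1.1.2.1 (add ~q, ~r):
                        × closes — contains both q and ~q.
                      branch 2.2.1.1.2.2 (add ~~q, r):
                        × closes — contains both r and ~r.
              branch 2.2.1.2 (add ~(~u | s)):
                ~(~u | s): α-rule — add ~~u, ~s.
                × closes — contains both s and ~s.
          branch 2.2.2 (add ~u, ~(t | ~t)):
            ~(t | ~t): α-rule — add ~t, ~~t.
            × closes — contains both t and ~t.
All 16 branches close.
Every branch closed; the formula is unsatisfiable.

Unsatisfiable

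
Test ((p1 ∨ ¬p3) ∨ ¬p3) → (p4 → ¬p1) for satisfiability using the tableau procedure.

Satisfiable

Initial set: {(((p1 ∨ ¬p3) ∨ ¬p3) → (p4 → ¬p1))}.
(((p1 ∨ ¬p3) ∨ ¬p3) → (p4 → ¬p1)): β-rule — branch into ¬((p1 ∨ ¬p3) ∨ ¬p3)  //  (p4 → ¬p1).
  branch 1 (add ¬((p1 ∨ ¬p3) ∨ ¬p3)):
    ¬((p1 ∨ ¬p3) ∨ ¬p3): α-rule — add ¬(p1 ∨ ¬p3), ¬¬p3.
    ¬(p1 ∨ ¬p3): α-rule — add ¬p1, ¬¬p3.
    ○ open, literals {p1=F, p3=T}.
  branch 2 (add (p4 → ¬p1)):
    (p4 → ¬p1): β-rule — branch into ¬p4  //  ¬p1.
      branch 2.1 (add ¬p4):
        ○ open, literals {p4=F}.
      branch 2.2 (add ¬p1):
        ○ open, literals {p1=F}.
0 branches closed, 3 open.
An open branch gives a satisfying assignment: p1=F, p3=T.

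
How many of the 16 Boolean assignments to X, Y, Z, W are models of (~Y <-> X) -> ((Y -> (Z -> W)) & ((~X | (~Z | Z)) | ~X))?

Initial set: {((~Y <-> X) -> ((Y -> (Z -> W)) & ((~X | (~Z | Z)) | ~X)))}.
((~Y <-> X) -> ((Y -> (Z -> W)) & ((~X | (~Z | Z)) | ~X))): β-rule — branch into ~(~Y <-> X)  //  ((Y -> (Z -> W)) & ((~X | (~Z | Z)) | ~X)).
  branch 1 (add ~(~Y <-> X)):
    ~(~Y <-> X): β-rule — branch into ~Y, ~X  //  ~~Y, X.
      branch 1.1 (add ~Y, ~X):
        ○ open, literals {X=0, Y=0}.
      branch 1.2 (add ~~Y, X):
        ○ open, literals {X=1, Y=1}.
  branch 2 (add ((Y -> (Z -> W)) & ((~X | (~Z | Z)) | ~X))):
    ((Y -> (Z -> W)) & ((~X | (~Z | Z)) | ~X)): α-rule — add (Y -> (Z -> W)), ((~X | (~Z | Z)) | ~X).
    (Y -> (Z -> W)): β-rule — branch into ~Y  //  (Z -> W).
      branch 2.1 (add ~Y):
        ((~X | (~Z | Z)) | ~X): β-rule — branch into (~X | (~Z | Z))  //  ~X.
          branch 2.1.1 (add (~X | (~Z | Z))):
            (~X | (~Z | Z)): β-rule — branch into ~X  //  (~Z | Z).
              branch 2.1.1.1 (add ~X):
                ○ open, literals {X=0, Y=0}.
              branch 2.1.1.2 (add (~Z | Z)):
                (~Z | Z): β-rule — branch into ~Z  //  Z.
                  branch 2.1.1.2.1 (add ~Z):
                    ○ open, literals {Y=0, Z=0}.
                  branch 2.1.1.2.2 (add Z):
                    ○ open, literals {Y=0, Z=1}.
          branch 2.1.2 (add ~X):
            ○ open, literals {X=0, Y=0}.
      branch 2.2 (add (Z -> W)):
        ((~X | (~Z | Z)) | ~X): β-rule — branch into (~X | (~Z | Z))  //  ~X.
          branch 2.2.1 (add (~X | (~Z | Z))):
            (Z -> W): β-rule — branch into ~Z  //  W.
              branch 2.2.1.1 (add ~Z):
                (~X | (~Z | Z)): β-rule — branch into ~X  //  (~Z | Z).
                  branch 2.2.1.1.1 (add ~X):
                    ○ open, literals {X=0, Z=0}.
                  branch 2.2.1.1.2 (add (~Z | Z)):
                    (~Z | Z): β-rule — branch into ~Z  //  Z.
                      branch 2.2.1.1.2.1 (add ~Z):
                        ○ open, literals {Z=0}.
                      branch 2.2.1.1.2.2 (add Z):
                        × closes — contains both Z and ~Z.
              branch 2.2.1.2 (add W):
                (~X | (~Z | Z)): β-rule — branch into ~X  //  (~Z | Z).
                  branch 2.2.1.2.1 (add ~X):
                    ○ open, literals {W=1, X=0}.
                  branch 2.2.1.2.2 (add (~Z | Z)):
                    (~Z | Z): β-rule — branch into ~Z  //  Z.
                      branch 2.2.1.2.2.1 (add ~Z):
                        ○ open, literals {W=1, Z=0}.
                      branch 2.2.1.2.2.2 (add Z):
                        ○ open, literals {W=1, Z=1}.
          branch 2.2.2 (add ~X):
            (Z -> W): β-rule — branch into ~Z  //  W.
              branch 2.2.2.1 (add ~Z):
                ○ open, literals {X=0, Z=0}.
              branch 2.2.2.2 (add W):
                ○ open, literals {W=1, X=0}.
1 branch closed, 13 open.
Each open branch fixes some atoms; the unmentioned ones are free. Counting distinct full assignments: branch {X=0, Y=0} (Z, W) contributes 4 new; branch {X=1, Y=1} (Z, W) contributes 4 new; branch {X=0, Y=0} (Z, W) contributes 0 new; branch {Y=0, Z=0} (X, W) contributes 2 new; branch {Y=0, Z=1} (X, W) contributes 2 new; branch {X=0, Y=0} (Z, W) contributes 0 new; branch {X=0, Z=0} (Y, W) contributes 2 new; branch {Z=0} (X, Y, W) contributes 0 new; branch {W=1, X=0} (Y, Z) contributes 1 new; branch {W=1, Z=0} (X, Y) contributes 0 new; branch {W=1, Z=1} (X, Y) contributes 0 new; branch {X=0, Z=0} (Y, W) contributes 0 new; branch {W=1, X=0} (Y, Z) contributes 0 new. Total: 15.

15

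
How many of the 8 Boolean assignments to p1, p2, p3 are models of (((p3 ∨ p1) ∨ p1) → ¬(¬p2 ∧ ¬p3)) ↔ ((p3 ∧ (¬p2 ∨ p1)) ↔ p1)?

Initial set: {((((p3 ∨ p1) ∨ p1) → ¬(¬p2 ∧ ¬p3)) ↔ ((p3 ∧ (¬p2 ∨ p1)) ↔ p1))}.
((((p3 ∨ p1) ∨ p1) → ¬(¬p2 ∧ ¬p3)) ↔ ((p3 ∧ (¬p2 ∨ p1)) ↔ p1)): β-rule — branch into (((p3 ∨ p1) ∨ p1) → ¬(¬p2 ∧ ¬p3)), ((p3 ∧ (¬p2 ∨ p1)) ↔ p1)  //  ¬(((p3 ∨ p1) ∨ p1) → ¬(¬p2 ∧ ¬p3)), ¬((p3 ∧ (¬p2 ∨ p1)) ↔ p1).
  branch 1 (add (((p3 ∨ p1) ∨ p1) → ¬(¬p2 ∧ ¬p3)), ((p3 ∧ (¬p2 ∨ p1)) ↔ p1)):
    (((p3 ∨ p1) ∨ p1) → ¬(¬p2 ∧ ¬p3)): β-rule — branch into ¬((p3 ∨ p1) ∨ p1)  //  ¬(¬p2 ∧ ¬p3).
      branch 1.1 (add ¬((p3 ∨ p1) ∨ p1)):
        ¬((p3 ∨ p1) ∨ p1): α-rule — add ¬(p3 ∨ p1), ¬p1.
        ¬(p3 ∨ p1): α-rule — add ¬p3, ¬p1.
        ((p3 ∧ (¬p2 ∨ p1)) ↔ p1): β-rule — branch into (p3 ∧ (¬p2 ∨ p1)), p1  //  ¬(p3 ∧ (¬p2 ∨ p1)), ¬p1.
          branch 1.1.1 (add (p3 ∧ (¬p2 ∨ p1)), p1):
            × closes — contains both p1 and ¬p1.
          branch 1.1.2 (add ¬(p3 ∧ (¬p2 ∨ p1)), ¬p1):
            ¬(p3 ∧ (¬p2 ∨ p1)): β-rule — branch into ¬p3  //  ¬(¬p2 ∨ p1).
              branch 1.1.2.1 (add ¬p3):
                ○ open, literals {p1=F, p3=F}.
              branch 1.1.2.2 (add ¬(¬p2 ∨ p1)):
                ¬(¬p2 ∨ p1): α-rule — add ¬¬p2, ¬p1.
                ○ open, literals {p1=F, p2=T, p3=F}.
      branch 1.2 (add ¬(¬p2 ∧ ¬p3)):
        ((p3 ∧ (¬p2 ∨ p1)) ↔ p1): β-rule — branch into (p3 ∧ (¬p2 ∨ p1)), p1  //  ¬(p3 ∧ (¬p2 ∨ p1)), ¬p1.
          branch 1.2.1 (add (p3 ∧ (¬p2 ∨ p1)), p1):
            (p3 ∧ (¬p2 ∨ p1)): α-rule — add p3, (¬p2 ∨ p1).
            ¬(¬p2 ∧ ¬p3): β-rule — branch into ¬¬p2  //  ¬¬p3.
              branch 1.2.1.1 (add ¬¬p2):
                (¬p2 ∨ p1): β-rule — branch into ¬p2  //  p1.
                  branch 1.2.1.1.1 (add ¬p2):
                    × closes — contains both p2 and ¬p2.
                  branch 1.2.1.1.2 (add p1):
                    ○ open, literals {p1=T, p2=T, p3=T}.
              branch 1.2.1.2 (add ¬¬p3):
                (¬p2 ∨ p1): β-rule — branch into ¬p2  //  p1.
                  branch 1.2.1.2.1 (add ¬p2):
                    ○ open, literals {p1=T, p2=F, p3=T}.
                  branch 1.2.1.2.2 (add p1):
                    ○ open, literals {p1=T, p3=T}.
          branch 1.2.2 (add ¬(p3 ∧ (¬p2 ∨ p1)), ¬p1):
            ¬(¬p2 ∧ ¬p3): β-rule — branch into ¬¬p2  //  ¬¬p3.
              branch 1.2.2.1 (add ¬¬p2):
                ¬(p3 ∧ (¬p2 ∨ p1)): β-rule — branch into ¬p3  //  ¬(¬p2 ∨ p1).
                  branch 1.2.2.1.1 (add ¬p3):
                    ○ open, literals {p1=F, p2=T, p3=F}.
                  branch 1.2.2.1.2 (add ¬(¬p2 ∨ p1)):
                    ¬(¬p2 ∨ p1): α-rule — add ¬¬p2, ¬p1.
                    ○ open, literals {p1=F, p2=T}.
              branch 1.2.2.2 (add ¬¬p3):
                ¬(p3 ∧ (¬p2 ∨ p1)): β-rule — branch into ¬p3  //  ¬(¬p2 ∨ p1).
                  branch 1.2.2.2.1 (add ¬p3):
                    × closes — contains both p3 and ¬p3.
                  branch 1.2.2.2.2 (add ¬(¬p2 ∨ p1)):
                    ¬(¬p2 ∨ p1): α-rule — add ¬¬p2, ¬p1.
                    ○ open, literals {p1=F, p2=T, p3=T}.
  branch 2 (add ¬(((p3 ∨ p1) ∨ p1) → ¬(¬p2 ∧ ¬p3)), ¬((p3 ∧ (¬p2 ∨ p1)) ↔ p1)):
    ¬(((p3 ∨ p1) ∨ p1) → ¬(¬p2 ∧ ¬p3)): α-rule — add ((p3 ∨ p1) ∨ p1), ¬¬(¬p2 ∧ ¬p3).
    ¬¬(¬p2 ∧ ¬p3): α-rule — add ¬p2, ¬p3.
    ¬((p3 ∧ (¬p2 ∨ p1)) ↔ p1): β-rule — branch into (p3 ∧ (¬p2 ∨ p1)), ¬p1  //  ¬(p3 ∧ (¬p2 ∨ p1)), p1.
      branch 2.1 (add (p3 ∧ (¬p2 ∨ p1)), ¬p1):
        (p3 ∧ (¬p2 ∨ p1)): α-rule — add p3, (¬p2 ∨ p1).
        × closes — contains both p3 and ¬p3.
      branch 2.2 (add ¬(p3 ∧ (¬p2 ∨ p1)), p1):
        ((p3 ∨ p1) ∨ p1): β-rule — branch into (p3 ∨ p1)  //  p1.
          branch 2.2.1 (add (p3 ∨ p1)):
            ¬(p3 ∧ (¬p2 ∨ p1)): β-rule — branch into ¬p3  //  ¬(¬p2 ∨ p1).
              branch 2.2.1.1 (add ¬p3):
                (p3 ∨ p1): β-rule — branch into p3  //  p1.
                  branch 2.2.1.1.1 (add p3):
                    × closes — contains both p3 and ¬p3.
                  branch 2.2.1.1.2 (add p1):
                    ○ open, literals {p1=T, p2=F, p3=F}.
              branch 2.2.1.2 (add ¬(¬p2 ∨ p1)):
                ¬(¬p2 ∨ p1): α-rule — add ¬¬p2, ¬p1.
                × closes — contains both p2 and ¬p2.
          branch 2.2.2 (add p1):
            ¬(p3 ∧ (¬p2 ∨ p1)): β-rule — branch into ¬p3  //  ¬(¬p2 ∨ p1).
              branch 2.2.2.1 (add ¬p3):
                ○ open, literals {p1=T, p2=F, p3=F}.
              branch 2.2.2.2 (add ¬(¬p2 ∨ p1)):
                ¬(¬p2 ∨ p1): α-rule — add ¬¬p2, ¬p1.
                × closes — contains both p2 and ¬p2.
7 branches closed, 10 open.
Each open branch fixes some atoms; the unmentioned ones are free. Counting distinct full assignments: branch {p1=F, p3=F} (p2) contributes 2 new; branch {p1=F, p2=T, p3=F} (none free) contributes 0 new; branch {p1=T, p2=T, p3=T} (none free) contributes 1 new; branch {p1=T, p2=F, p3=T} (none free) contributes 1 new; branch {p1=T, p3=T} (p2) contributes 0 new; branch {p1=F, p2=T, p3=F} (none free) contributes 0 new; branch {p1=F, p2=T} (p3) contributes 1 new; branch {p1=F, p2=T, p3=T} (none free) contributes 0 new; branch {p1=T, p2=F, p3=F} (none free) contributes 1 new; branch {p1=T, p2=F, p3=F} (none free) contributes 0 new. Total: 6.

6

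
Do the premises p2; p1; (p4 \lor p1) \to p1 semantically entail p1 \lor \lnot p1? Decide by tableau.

Yes

Initial set: {p2; p1; ((p4 \lor p1) \to p1); \lnot (p1 \lor \lnot p1)}.
\lnot (p1 \lor \lnot p1): α-rule — add \lnot p1, \lnot \lnot p1.
× closes — contains both p1 and \lnot p1.
All 1 branch closes.
Every branch closed, so the premises entail the conclusion.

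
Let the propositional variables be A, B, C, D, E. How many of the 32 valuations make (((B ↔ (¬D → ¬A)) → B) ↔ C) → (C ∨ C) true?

30

Initial set: {((((B ↔ (¬D → ¬A)) → B) ↔ C) → (C ∨ C))}.
((((B ↔ (¬D → ¬A)) → B) ↔ C) → (C ∨ C)): β-rule — branch into ¬(((B ↔ (¬D → ¬A)) → B) ↔ C)  //  (C ∨ C).
  branch 1 (add ¬(((B ↔ (¬D → ¬A)) → B) ↔ C)):
    ¬(((B ↔ (¬D → ¬A)) → B) ↔ C): β-rule — branch into ((B ↔ (¬D → ¬A)) → B), ¬C  //  ¬((B ↔ (¬D → ¬A)) → B), C.
      branch 1.1 (add ((B ↔ (¬D → ¬A)) → B), ¬C):
        ((B ↔ (¬D → ¬A)) → B): β-rule — branch into ¬(B ↔ (¬D → ¬A))  //  B.
          branch 1.1.1 (add ¬(B ↔ (¬D → ¬A))):
            ¬(B ↔ (¬D → ¬A)): β-rule — branch into B, ¬(¬D → ¬A)  //  ¬B, (¬D → ¬A).
              branch 1.1.1.1 (add B, ¬(¬D → ¬A)):
                ¬(¬D → ¬A): α-rule — add ¬D, ¬¬A.
                ○ open, literals {A=1, B=1, C=0, D=0}.
              branch 1.1.1.2 (add ¬B, (¬D → ¬A)):
                (¬D → ¬A): β-rule — branch into ¬¬D  //  ¬A.
                  branch 1.1.1.2.1 (add ¬¬D):
                    ○ open, literals {B=0, C=0, D=1}.
                  branch 1.1.1.2.2 (add ¬A):
                    ○ open, literals {A=0, B=0, C=0}.
          branch 1.1.2 (add B):
            ○ open, literals {B=1, C=0}.
      branch 1.2 (add ¬((B ↔ (¬D → ¬A)) → B), C):
        ¬((B ↔ (¬D → ¬A)) → B): α-rule — add (B ↔ (¬D → ¬A)), ¬B.
        (B ↔ (¬D → ¬A)): β-rule — branch into B, (¬D → ¬A)  //  ¬B, ¬(¬D → ¬A).
          branch 1.2.1 (add B, (¬D → ¬A)):
            × closes — contains both B and ¬B.
          branch 1.2.2 (add ¬B, ¬(¬D → ¬A)):
            ¬(¬D → ¬A): α-rule — add ¬D, ¬¬A.
            ○ open, literals {A=1, B=0, C=1, D=0}.
  branch 2 (add (C ∨ C)):
    (C ∨ C): β-rule — branch into C  //  C.
      branch 2.1 (add C):
        ○ open, literals {C=1}.
      branch 2.2 (add C):
        ○ open, literals {C=1}.
1 branch closed, 7 open.
Each open branch fixes some atoms; the unmentioned ones are free. Counting distinct full assignments: branch {A=1, B=1, C=0, D=0} (E) contributes 2 new; branch {B=0, C=0, D=1} (A, E) contributes 4 new; branch {A=0, B=0, C=0} (D, E) contributes 2 new; branch {B=1, C=0} (A, D, E) contributes 6 new; branch {A=1, B=0, C=1, D=0} (E) contributes 2 new; branch {C=1} (A, B, D, E) contributes 14 new; branch {C=1} (A, B, D, E) contributes 0 new. Total: 30.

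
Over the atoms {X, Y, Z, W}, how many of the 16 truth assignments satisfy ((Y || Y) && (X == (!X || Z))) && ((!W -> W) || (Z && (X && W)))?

Initial set: {(((Y || Y) && (X == (!X || Z))) && ((!W -> W) || (Z && (X && W))))}.
(((Y || Y) && (X == (!X || Z))) && ((!W -> W) || (Z && (X && W)))): α-rule — add ((Y || Y) && (X == (!X || Z))), ((!W -> W) || (Z && (X && W))).
((Y || Y) && (X == (!X || Z))): α-rule — add (Y || Y), (X == (!X || Z)).
((!W -> W) || (Z && (X && W))): β-rule — branch into (!W -> W)  //  (Z && (X && W)).
  branch 1 (add (!W -> W)):
    (Y || Y): β-rule — branch into Y  //  Y.
      branch 1.1 (add Y):
        (X == (!X || Z)): β-rule — branch into X, (!X || Z)  //  !X, !(!X || Z).
          branch 1.1.1 (add X, (!X || Z)):
            (!W -> W): β-rule — branch into !!W  //  W.
              branch 1.1.1.1 (add !!W):
                (!X || Z): β-rule — branch into !X  //  Z.
                  branch 1.1.1.1.1 (add !X):
                    × closes — contains both X and !X.
                  branch 1.1.1.1.2 (add Z):
                    ○ open, literals {W=T, X=T, Y=T, Z=T}.
              branch 1.1.1.2 (add W):
                (!X || Z): β-rule — branch into !X  //  Z.
                  branch 1.1.1.2.1 (add !X):
                    × closes — contains both X and !X.
                  branch 1.1.1.2.2 (add Z):
                    ○ open, literals {W=T, X=T, Y=T, Z=T}.
          branch 1.1.2 (add !X, !(!X || Z)):
            !(!X || Z): α-rule — add !!X, !Z.
            × closes — contains both X and !X.
      branch 1.2 (add Y):
        (X == (!X || Z)): β-rule — branch into X, (!X || Z)  //  !X, !(!X || Z).
          branch 1.2.1 (add X, (!X || Z)):
            (!W -> W): β-rule — branch into !!W  //  W.
              branch 1.2.1.1 (add !!W):
                (!X || Z): β-rule — branch into !X  //  Z.
                  branch 1.2.1.1.1 (add !X):
                    × closes — contains both X and !X.
                  branch 1.2.1.1.2 (add Z):
                    ○ open, literals {W=T, X=T, Y=T, Z=T}.
              branch 1.2.1.2 (add W):
                (!X || Z): β-rule — branch into !X  //  Z.
                  branch 1.2.1.2.1 (add !X):
                    × closes — contains both X and !X.
                  branch 1.2.1.2.2 (add Z):
                    ○ open, literals {W=T, X=T, Y=T, Z=T}.
          branch 1.2.2 (add !X, !(!X || Z)):
            !(!X || Z): α-rule — add !!X, !Z.
            × closes — contains both X and !X.
  branch 2 (add (Z && (X && W))):
    (Z && (X && W)): α-rule — add Z, (X && W).
    (X && W): α-rule — add X, W.
    (Y || Y): β-rule — branch into Y  //  Y.
      branch 2.1 (add Y):
        (X == (!X || Z)): β-rule — branch into X, (!X || Z)  //  !X, !(!X || Z).
          branch 2.1.1 (add X, (!X || Z)):
            (!X || Z): β-rule — branch into !X  //  Z.
              branch 2.1.1.1 (add !X):
                × closes — contains both X and !X.
              branch 2.1.1.2 (add Z):
                ○ open, literals {W=T, X=T, Y=T, Z=T}.
          branch 2.1.2 (add !X, !(!X || Z)):
            × closes — contains both X and !X.
      branch 2.2 (add Y):
        (X == (!X || Z)): β-rule — branch into X, (!X || Z)  //  !X, !(!X || Z).
          branch 2.2.1 (add X, (!X || Z)):
            (!X || Z): β-rule — branch into !X  //  Z.
              branch 2.2.1.1 (add !X):
                × closes — contains both X and !X.
              branch 2.2.1.2 (add Z):
                ○ open, literals {W=T, X=T, Y=T, Z=T}.
          branch 2.2.2 (add !X, !(!X || Z)):
            × closes — contains both X and !X.
10 branches closed, 6 open.
Each open branch fixes some atoms; the unmentioned ones are free. Counting distinct full assignments: branch {W=T, X=T, Y=T, Z=T} (none free) contributes 1 new; branch {W=T, X=T, Y=T, Z=T} (none free) contributes 0 new; branch {W=T, X=T, Y=T, Z=T} (none free) contributes 0 new; branch {W=T, X=T, Y=T, Z=T} (none free) contributes 0 new; branch {W=T, X=T, Y=T, Z=T} (none free) contributes 0 new; branch {W=T, X=T, Y=T, Z=T} (none free) contributes 0 new. Total: 1.

1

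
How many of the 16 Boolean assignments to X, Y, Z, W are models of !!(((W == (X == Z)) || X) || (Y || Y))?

14

Initial set: {!!(((W == (X == Z)) || X) || (Y || Y))}.
!!(((W == (X == Z)) || X) || (Y || Y)): drop double negation, giving (((W == (X == Z)) || X) || (Y || Y)).
(((W == (X == Z)) || X) || (Y || Y)): β-rule — branch into ((W == (X == Z)) || X)  //  (Y || Y).
  branch 1 (add ((W == (X == Z)) || X)):
    ((W == (X == Z)) || X): β-rule — branch into (W == (X == Z))  //  X.
      branch 1.1 (add (W == (X == Z))):
        (W == (X == Z)): β-rule — branch into W, (X == Z)  //  !W, !(X == Z).
          branch 1.1.1 (add W, (X == Z)):
            (X == Z): β-rule — branch into X, Z  //  !X, !Z.
              branch 1.1.1.1 (add X, Z):
                ○ open, literals {W=true, X=true, Z=true}.
              branch 1.1.1.2 (add !X, !Z):
                ○ open, literals {W=true, X=false, Z=false}.
          branch 1.1.2 (add !W, !(X == Z)):
            !(X == Z): β-rule — branch into X, !Z  //  !X, Z.
              branch 1.1.2.1 (add X, !Z):
                ○ open, literals {W=false, X=true, Z=false}.
              branch 1.1.2.2 (add !X, Z):
                ○ open, literals {W=false, X=false, Z=true}.
      branch 1.2 (add X):
        ○ open, literals {X=true}.
  branch 2 (add (Y || Y)):
    (Y || Y): β-rule — branch into Y  //  Y.
      branch 2.1 (add Y):
        ○ open, literals {Y=true}.
      branch 2.2 (add Y):
        ○ open, literals {Y=true}.
0 branches closed, 7 open.
Each open branch fixes some atoms; the unmentioned ones are free. Counting distinct full assignments: branch {W=true, X=true, Z=true} (Y) contributes 2 new; branch {W=true, X=false, Z=false} (Y) contributes 2 new; branch {W=false, X=true, Z=false} (Y) contributes 2 new; branch {W=false, X=false, Z=true} (Y) contributes 2 new; branch {X=true} (Y, Z, W) contributes 4 new; branch {Y=true} (X, Z, W) contributes 2 new; branch {Y=true} (X, Z, W) contributes 0 new. Total: 14.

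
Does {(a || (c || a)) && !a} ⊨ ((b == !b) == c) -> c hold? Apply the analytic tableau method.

Yes

Initial set: {T ((a || (c || a)) && !a); F (((b == !b) == c) -> c)}.
T ((a || (c || a)) && !a): α-rule — add T (a || (c || a)), T !a.
F (((b == !b) == c) -> c): α-rule — add T ((b == !b) == c), F c.
T (a || (c || a)): β-rule — branch into T a  //  T (c || a).
  branch 1 (add T a):
    × closes — contains both a and !a.
  branch 2 (add T (c || a)):
    T ((b == !b) == c): β-rule — branch into T (b == !b), T c  //  F (b == !b), F c.
      branch 2.1 (add T (b == !b), T c):
        × closes — contains both c and !c.
      branch 2.2 (add F (b == !b), F c):
        T (c || a): β-rule — branch into T c  //  T a.
          branch 2.2.1 (add T c):
            × closes — contains both c and !c.
          branch 2.2.2 (add T a):
            × closes — contains both a and !a.
All 4 branches close.
Every branch closed, so the premises entail the conclusion.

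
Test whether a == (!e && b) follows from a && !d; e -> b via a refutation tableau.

Initial set: {(a && !d); (e -> b); !(a == (!e && b))}.
(a && !d): α-rule — add a, !d.
(e -> b): β-rule — branch into !e  //  b.
  branch 1 (add !e):
    !(a == (!e && b)): β-rule — branch into a, !(!e && b)  //  !a, (!e && b).
      branch 1.1 (add a, !(!e && b)):
        !(!e && b): β-rule — branch into !!e  //  !b.
          branch 1.1.1 (add !!e):
            × closes — contains both e and !e.
          branch 1.1.2 (add !b):
            ○ open, literals {a=true, b=false, d=false, e=false}.
      branch 1.2 (add !a, (!e && b)):
        × closes — contains both a and !a.
  branch 2 (add b):
    !(a == (!e && b)): β-rule — branch into a, !(!e && b)  //  !a, (!e && b).
      branch 2.1 (add a, !(!e && b)):
        !(!e && b): β-rule — branch into !!e  //  !b.
          branch 2.1.1 (add !!e):
            ○ open, literals {a=true, b=true, d=false, e=true}.
          branch 2.1.2 (add !b):
            × closes — contains both b and !b.
      branch 2.2 (add !a, (!e && b)):
        × closes — contains both a and !a.
4 branches closed, 2 open.
An open branch gives a countermodel: a=true, b=false, d=false, e=false (unmentioned atoms arbitrary); the premises hold there but the conclusion fails.

No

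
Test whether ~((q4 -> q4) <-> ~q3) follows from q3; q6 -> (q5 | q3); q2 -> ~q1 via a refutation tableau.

Yes

Initial set: {q3; (q6 -> (q5 | q3)); (q2 -> ~q1); ~~((q4 -> q4) <-> ~q3)}.
(q6 -> (q5 | q3)): β-rule — branch into ~q6  //  (q5 | q3).
  branch 1 (add ~q6):
    (q2 -> ~q1): β-rule — branch into ~q2  //  ~q1.
      branch 1.1 (add ~q2):
        ~~((q4 -> q4) <-> ~q3): β-rule — branch into (q4 -> q4), ~q3  //  ~(q4 -> q4), ~~q3.
          branch 1.1.1 (add (q4 -> q4), ~q3):
            × closes — contains both q3 and ~q3.
          branch 1.1.2 (add ~(q4 -> q4), ~~q3):
            ~(q4 -> q4): α-rule — add q4, ~q4.
            × closes — contains both q4 and ~q4.
      branch 1.2 (add ~q1):
        ~~((q4 -> q4) <-> ~q3): β-rule — branch into (q4 -> q4), ~q3  //  ~(q4 -> q4), ~~q3.
          branch 1.2.1 (add (q4 -> q4), ~q3):
            × closes — contains both q3 and ~q3.
          branch 1.2.2 (add ~(q4 -> q4), ~~q3):
            ~(q4 -> q4): α-rule — add q4, ~q4.
            × closes — contains both q4 and ~q4.
  branch 2 (add (q5 | q3)):
    (q2 -> ~q1): β-rule — branch into ~q2  //  ~q1.
      branch 2.1 (add ~q2):
        ~~((q4 -> q4) <-> ~q3): β-rule — branch into (q4 -> q4), ~q3  //  ~(q4 -> q4), ~~q3.
          branch 2.1.1 (add (q4 -> q4), ~q3):
            × closes — contains both q3 and ~q3.
          branch 2.1.2 (add ~(q4 -> q4), ~~q3):
            ~(q4 -> q4): α-rule — add q4, ~q4.
            × closes — contains both q4 and ~q4.
      branch 2.2 (add ~q1):
        ~~((q4 -> q4) <-> ~q3): β-rule — branch into (q4 -> q4), ~q3  //  ~(q4 -> q4), ~~q3.
          branch 2.2.1 (add (q4 -> q4), ~q3):
            × closes — contains both q3 and ~q3.
          branch 2.2.2 (add ~(q4 -> q4), ~~q3):
            ~(q4 -> q4): α-rule — add q4, ~q4.
            × closes — contains both q4 and ~q4.
All 8 branches close.
Every branch closed, so the premises entail the conclusion.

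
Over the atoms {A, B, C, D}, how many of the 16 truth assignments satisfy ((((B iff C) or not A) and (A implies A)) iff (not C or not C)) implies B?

10

Initial set: {(((((B iff C) or not A) and (A implies A)) iff (not C or not C)) implies B)}.
(((((B iff C) or not A) and (A implies A)) iff (not C or not C)) implies B): β-rule — branch into not ((((B iff C) or not A) and (A implies A)) iff (not C or not C))  //  B.
  branch 1 (add not ((((B iff C) or not A) and (A implies A)) iff (not C or not C))):
    not ((((B iff C) or not A) and (A implies A)) iff (not C or not C)): β-rule — branch into (((B iff C) or not A) and (A implies A)), not (not C or not C)  //  not (((B iff C) or not A) and (A implies A)), (not C or not C).
      branch 1.1 (add (((B iff C) or not A) and (A implies A)), not (not C or not C)):
        (((B iff C) or not A) and (A implies A)): α-rule — add ((B iff C) or not A), (A implies A).
        not (not C or not C): α-rule — add not not C, not not C.
        ((B iff C) or not A): β-rule — branch into (B iff C)  //  not A.
          branch 1.1.1 (add (B iff C)):
            (A implies A): β-rule — branch into not A  //  A.
              branch 1.1.1.1 (add not A):
                (B iff C): β-rule — branch into B, C  //  not B, not C.
                  branch 1.1.1.1.1 (add B, C):
                    ○ open, literals {A=false, B=true, C=true}.
                  branch 1.1.1.1.2 (add not B, not C):
                    × closes — contains both C and not C.
              branch 1.1.1.2 (add A):
                (B iff C): β-rule — branch into B, C  //  not B, not C.
                  branch 1.1.1.2.1 (add B, C):
                    ○ open, literals {A=true, B=true, C=true}.
                  branch 1.1.1.2.2 (add not B, not C):
                    × closes — contains both C and not C.
          branch 1.1.2 (add not A):
            (A implies A): β-rule — branch into not A  //  A.
              branch 1.1.2.1 (add not A):
                ○ open, literals {A=false, C=true}.
              branch 1.1.2.2 (add A):
                × closes — contains both A and not A.
      branch 1.2 (add not (((B iff C) or not A) and (A implies A)), (not C or not C)):
        not (((B iff C) or not A) and (A implies A)): β-rule — branch into not ((B iff C) or not A)  //  not (A implies A).
          branch 1.2.1 (add not ((B iff C) or not A)):
            not ((B iff C) or not A): α-rule — add not (B iff C), not not A.
            (not C or not C): β-rule — branch into not C  //  not C.
              branch 1.2.1.1 (add not C):
                not (B iff C): β-rule — branch into B, not C  //  not B, C.
                  branch 1.2.1.1.1 (add B, not C):
                    ○ open, literals {A=true, B=true, C=false}.
                  branch 1.2.1.1.2 (add not B, C):
                    × closes — contains both C and not C.
              branch 1.2.1.2 (add not C):
                not (B iff C): β-rule — branch into B, not C  //  not B, C.
                  branch 1.2.1.2.1 (add B, not C):
                    ○ open, literals {A=true, B=true, C=false}.
                  branch 1.2.1.2.2 (add not B, C):
                    × closes — contains both C and not C.
          branch 1.2.2 (add not (A implies A)):
            not (A implies A): α-rule — add A, not A.
            × closes — contains both A and not A.
  branch 2 (add B):
    ○ open, literals {B=true}.
6 branches closed, 6 open.
Each open branch fixes some atoms; the unmentioned ones are free. Counting distinct full assignments: branch {A=false, B=true, C=true} (D) contributes 2 new; branch {A=true, B=true, C=true} (D) contributes 2 new; branch {A=false, C=true} (B, D) contributes 2 new; branch {A=true, B=true, C=false} (D) contributes 2 new; branch {A=true, B=true, C=false} (D) contributes 0 new; branch {B=true} (A, C, D) contributes 2 new. Total: 10.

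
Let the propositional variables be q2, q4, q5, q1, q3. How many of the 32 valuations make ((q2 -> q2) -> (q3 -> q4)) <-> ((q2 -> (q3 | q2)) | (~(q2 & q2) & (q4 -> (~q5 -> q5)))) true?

24

Initial set: {T (((q2 -> q2) -> (q3 -> q4)) <-> ((q2 -> (q3 | q2)) | (~(q2 & q2) & (q4 -> (~q5 -> q5)))))}.
T (((q2 -> q2) -> (q3 -> q4)) <-> ((q2 -> (q3 | q2)) | (~(q2 & q2) & (q4 -> (~q5 -> q5))))): β-rule — branch into T ((q2 -> q2) -> (q3 -> q4)), T ((q2 -> (q3 | q2)) | (~(q2 & q2) & (q4 -> (~q5 -> q5))))  //  F ((q2 -> q2) -> (q3 -> q4)), F ((q2 -> (q3 | q2)) | (~(q2 & q2) & (q4 -> (~q5 -> q5)))).
  branch 1 (add T ((q2 -> q2) -> (q3 -> q4)), T ((q2 -> (q3 | q2)) | (~(q2 & q2) & (q4 -> (~q5 -> q5))))):
    T ((q2 -> q2) -> (q3 -> q4)): β-rule — branch into F (q2 -> q2)  //  T (q3 -> q4).
      branch 1.1 (add F (q2 -> q2)):
        F (q2 -> q2): α-rule — add T q2, F q2.
        × closes — contains both q2 and ~q2.
      branch 1.2 (add T (q3 -> q4)):
        T ((q2 -> (q3 | q2)) | (~(q2 & q2) & (q4 -> (~q5 -> q5)))): β-rule — branch into T (q2 -> (q3 | q2))  //  T (~(q2 & q2) & (q4 -> (~q5 -> q5))).
          branch 1.2.1 (add T (q2 -> (q3 | q2))):
            T (q3 -> q4): β-rule — branch into F q3  //  T q4.
              branch 1.2.1.1 (add F q3):
                T (q2 -> (q3 | q2)): β-rule — branch into F q2  //  T (q3 | q2).
                  branch 1.2.1.1.1 (add F q2):
                    ○ open, literals {q2=0, q3=0}.
                  branch 1.2.1.1.2 (add T (q3 | q2)):
                    T (q3 | q2): β-rule — branch into T q3  //  T q2.
                      branch 1.2.1.1.2.1 (add T q3):
                        × closes — contains both q3 and ~q3.
                      branch 1.2.1.1.2.2 (add T q2):
                        ○ open, literals {q2=1, q3=0}.
              branch 1.2.1.2 (add T q4):
                T (q2 -> (q3 | q2)): β-rule — branch into F q2  //  T (q3 | q2).
                  branch 1.2.1.2.1 (add F q2):
                    ○ open, literals {q2=0, q4=1}.
                  branch 1.2.1.2.2 (add T (q3 | q2)):
                    T (q3 | q2): β-rule — branch into T q3  //  T q2.
                      branch 1.2.1.2.2.1 (add T q3):
                        ○ open, literals {q3=1, q4=1}.
                      branch 1.2.1.2.2.2 (add T q2):
                        ○ open, literals {q2=1, q4=1}.
          branch 1.2.2 (add T (~(q2 & q2) & (q4 -> (~q5 -> q5)))):
            T (~(q2 & q2) & (q4 -> (~q5 -> q5))): α-rule — add T ~(q2 & q2), T (q4 -> (~q5 -> q5)).
            T (q3 -> q4): β-rule — branch into F q3  //  T q4.
              branch 1.2.2.1 (add F q3):
                T ~(q2 & q2): β-rule — branch into F q2  //  F q2.
                  branch 1.2.2.1.1 (add F q2):
                    T (q4 -> (~q5 -> q5)): β-rule — branch into F q4  //  T (~q5 -> q5).
                      branch 1.2.2.1.1.1 (add F q4):
                        ○ open, literals {q2=0, q3=0, q4=0}.
                      branch 1.2.2.1.1.2 (add T (~q5 -> q5)):
                        T (~q5 -> q5): β-rule — branch into F ~q5  //  T q5.
                          branch 1.2.2.1.1.2.1 (add F ~q5):
                            ○ open, literals {q2=0, q3=0, q5=1}.
                          branch 1.2.2.1.1.2.2 (add T q5):
                            ○ open, literals {q2=0, q3=0, q5=1}.
                  branch 1.2.2.1.2 (add F q2):
                    T (q4 -> (~q5 -> q5)): β-rule — branch into F q4  //  T (~q5 -> q5).
                      branch 1.2.2.1.2.1 (add F q4):
                        ○ open, literals {q2=0, q3=0, q4=0}.
                      branch 1.2.2.1.2.2 (add T (~q5 -> q5)):
                        T (~q5 -> q5): β-rule — branch into F ~q5  //  T q5.
                          branch 1.2.2.1.2.2.1 (add F ~q5):
                            ○ open, literals {q2=0, q3=0, q5=1}.
                          branch 1.2.2.1.2.2.2 (add T q5):
                            ○ open, literals {q2=0, q3=0, q5=1}.
              branch 1.2.2.2 (add T q4):
                T ~(q2 & q2): β-rule — branch into F q2  //  F q2.
                  branch 1.2.2.2.1 (add F q2):
                    T (q4 -> (~q5 -> q5)): β-rule — branch into F q4  //  T (~q5 -> q5).
                      branch 1.2.2.2.1.1 (add F q4):
                        × closes — contains both q4 and ~q4.
                      branch 1.2.2.2.1.2 (add T (~q5 -> q5)):
                        T (~q5 -> q5): β-rule — branch into F ~q5  //  T q5.
                          branch 1.2.2.2.1.2.1 (add F ~q5):
                            ○ open, literals {q2=0, q4=1, q5=1}.
                          branch 1.2.2.2.1.2.2 (add T q5):
                            ○ open, literals {q2=0, q4=1, q5=1}.
                  branch 1.2.2.2.2 (add F q2):
                    T (q4 -> (~q5 -> q5)): β-rule — branch into F q4  //  T (~q5 -> q5).
                      branch 1.2.2.2.2.1 (add F q4):
                        × closes — contains both q4 and ~q4.
                      branch 1.2.2.2.2.2 (add T (~q5 -> q5)):
                        T (~q5 -> q5): β-rule — branch into F ~q5  //  T q5.
                          branch 1.2.2.2.2.2.1 (add F ~q5):
                            ○ open, literals {q2=0, q4=1, q5=1}.
                          branch 1.2.2.2.2.2.2 (add T q5):
                            ○ open, literals {q2=0, q4=1, q5=1}.
  branch 2 (add F ((q2 -> q2) -> (q3 -> q4)), F ((q2 -> (q3 | q2)) | (~(q2 & q2) & (q4 -> (~q5 -> q5))))):
    F ((q2 -> q2) -> (q3 -> q4)): α-rule — add T (q2 -> q2), F (q3 -> q4).
    F ((q2 -> (q3 | q2)) | (~(q2 & q2) & (q4 -> (~q5 -> q5)))): α-rule — add F (q2 -> (q3 | q2)), F (~(q2 & q2) & (q4 -> (~q5 -> q5))).
    F (q3 -> q4): α-rule — add T q3, F q4.
    F (q2 -> (q3 | q2)): α-rule — add T q2, F (q3 | q2).
    F (q3 | q2): α-rule — add F q3, F q2.
    × closes — contains both q3 and ~q3.
5 branches closed, 15 open.
Each open branch fixes some atoms; the unmentioned ones are free. Counting distinct full assignments: branch {q2=0, q3=0} (q4, q5, q1) contributes 8 new; branch {q2=1, q3=0} (q4, q5, q1) contributes 8 new; branch {q2=0, q4=1} (q5, q1, q3) contributes 4 new; branch {q3=1, q4=1} (q2, q5, q1) contributes 4 new; branch {q2=1, q4=1} (q5, q1, q3) contributes 0 new; branch {q2=0, q3=0, q4=0} (q5, q1) contributes 0 new; branch {q2=0, q3=0, q5=1} (q4, q1) contributes 0 new; branch {q2=0, q3=0, q5=1} (q4, q1) contributes 0 new; branch {q2=0, q3=0, q4=0} (q5, q1) contributes 0 new; branch {q2=0, q3=0, q5=1} (q4, q1) contributes 0 new; branch {q2=0, q3=0, q5=1} (q4, q1) contributes 0 new; branch {q2=0, q4=1, q5=1} (q1, q3) contributes 0 new; branch {q2=0, q4=1, q5=1} (q1, q3) contributes 0 new; branch {q2=0, q4=1, q5=1} (q1, q3) contributes 0 new; branch {q2=0, q4=1, q5=1} (q1, q3) contributes 0 new. Total: 24.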